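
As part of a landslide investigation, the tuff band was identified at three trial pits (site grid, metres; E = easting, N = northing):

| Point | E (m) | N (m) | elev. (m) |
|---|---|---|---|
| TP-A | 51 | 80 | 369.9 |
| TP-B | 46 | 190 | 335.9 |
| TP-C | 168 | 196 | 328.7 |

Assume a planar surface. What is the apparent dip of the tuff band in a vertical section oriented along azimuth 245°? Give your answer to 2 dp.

9.71°

Let the plane be z = a·E + b·N + c.
TP-B−TP-A: −5a + 110b = −34;  TP-C−TP-A: 117a + 116b = −41.2.
Solving gives a = −0.04372, b = −0.31108.
Unit vector along 245° is (sin 245°, cos 245°) = (-0.9063, -0.4226).
Slope in that direction = a·(-0.9063) + b·(-0.4226) = 0.17109.
Apparent dip = arctan|0.17109| = 9.71° (true dip is 17.4°, so apparent ≤ true as expected).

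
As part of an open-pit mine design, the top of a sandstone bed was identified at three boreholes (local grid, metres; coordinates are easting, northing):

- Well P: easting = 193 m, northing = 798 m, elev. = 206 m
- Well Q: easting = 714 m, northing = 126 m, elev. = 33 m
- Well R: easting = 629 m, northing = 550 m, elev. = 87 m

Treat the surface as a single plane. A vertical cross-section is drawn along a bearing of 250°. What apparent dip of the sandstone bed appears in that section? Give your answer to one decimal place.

Let the plane be z = a·easting + b·northing + c.
Well Q−Well P: 521a − 672b = −173;  Well R−Well P: 436a − 248b = −119.
Solving gives a = −0.22630, b = 0.08199.
Unit vector along 250° is (sin 250°, cos 250°) = (-0.9397, -0.3420).
Slope in that direction = a·(-0.9397) + b·(-0.3420) = 0.18461.
Apparent dip = arctan|0.18461| = 10.5° (true dip is 13.5°, so apparent ≤ true as expected).

10.5°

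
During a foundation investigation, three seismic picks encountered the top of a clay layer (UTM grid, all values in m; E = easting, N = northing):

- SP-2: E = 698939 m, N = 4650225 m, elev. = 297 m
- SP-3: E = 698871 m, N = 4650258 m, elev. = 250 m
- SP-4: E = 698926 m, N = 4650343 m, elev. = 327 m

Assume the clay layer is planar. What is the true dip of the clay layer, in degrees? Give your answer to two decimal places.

42.88°

Two edge vectors: SP-2→SP-3 = (-68, 33, -47), SP-2→SP-4 = (-13, 118, 30).
Normal n = (SP-2→SP-3) × (SP-2→SP-4) = (6536, 2651, -7595).
So ∂z/∂E = −n_x/n_z = 0.86057 and ∂z/∂N = −n_y/n_z = 0.34905.
Gradient magnitude |∇z| = √(a² + b²) = √(0.74057 + 0.12183) = 0.92866.
True dip = arctan(0.92866) = 42.88°, dipping toward WSW (azimuth ≈ 248°).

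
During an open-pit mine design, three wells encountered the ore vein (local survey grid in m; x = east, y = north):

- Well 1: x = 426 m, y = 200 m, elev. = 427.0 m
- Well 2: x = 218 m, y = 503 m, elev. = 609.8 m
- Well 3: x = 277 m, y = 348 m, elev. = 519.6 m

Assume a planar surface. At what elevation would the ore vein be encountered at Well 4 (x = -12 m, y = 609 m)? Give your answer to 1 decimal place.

684.7 m

Two edge vectors: Well 1→Well 2 = (-208, 303, 182.8), Well 1→Well 3 = (-149, 148, 92.6).
Normal n = (Well 1→Well 2) × (Well 1→Well 3) = (1003.4, -7976.4, 14363).
So ∂z/∂x = −n_x/n_z = −0.06986 and ∂z/∂y = −n_y/n_z = 0.55534.
Intercept c from Well 1: 427 + 29.76 − 111.07 = 345.69.
At (-12, 609): z = 0.8 + 338.2 + 345.69 = 684.7 m.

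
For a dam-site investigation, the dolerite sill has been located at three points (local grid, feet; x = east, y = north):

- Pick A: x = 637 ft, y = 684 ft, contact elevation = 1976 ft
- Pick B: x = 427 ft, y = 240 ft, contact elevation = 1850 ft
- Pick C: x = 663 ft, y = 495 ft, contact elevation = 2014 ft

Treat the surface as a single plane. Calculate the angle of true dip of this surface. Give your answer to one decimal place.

38.6°

Two edge vectors: Pick A→Pick B = (-210, -444, -126), Pick A→Pick C = (26, -189, 38).
Normal n = (Pick A→Pick B) × (Pick A→Pick C) = (-40686, 4704, 51234).
So ∂z/∂x = −n_x/n_z = 0.79412 and ∂z/∂y = −n_y/n_z = −0.09181.
Gradient magnitude |∇z| = √(a² + b²) = √(0.63063 + 0.00843) = 0.79941.
True dip = arctan(0.79941) = 38.6°, dipping toward W (azimuth ≈ 277°).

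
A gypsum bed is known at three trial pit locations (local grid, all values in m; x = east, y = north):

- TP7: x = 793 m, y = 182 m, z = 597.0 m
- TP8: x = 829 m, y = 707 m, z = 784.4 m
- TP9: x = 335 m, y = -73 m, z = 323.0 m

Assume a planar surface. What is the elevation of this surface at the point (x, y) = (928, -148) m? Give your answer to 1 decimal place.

544.7 m

Let the plane be z = a·x + b·y + c.
TP8−TP7: 36a + 525b = 187.4;  TP9−TP7: −458a − 255b = −274.
Solving gives a = 0.41537, b = 0.32847.
Then c = 597 − a·793 − b·182 = 207.83.
At (928, -148): z = 385.5 − 48.6 + 207.83 = 544.7 m.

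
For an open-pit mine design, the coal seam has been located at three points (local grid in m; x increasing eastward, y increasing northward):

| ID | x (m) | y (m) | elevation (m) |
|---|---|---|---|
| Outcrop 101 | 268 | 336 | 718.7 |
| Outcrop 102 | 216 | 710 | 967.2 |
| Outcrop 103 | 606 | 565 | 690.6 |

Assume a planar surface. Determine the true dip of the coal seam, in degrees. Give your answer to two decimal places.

Let the plane be z = a·x + b·y + c.
Outcrop 102−Outcrop 101: −52a + 374b = 248.5;  Outcrop 103−Outcrop 101: 338a + 229b = −28.1.
Solving gives a = −0.48739, b = 0.59667.
Gradient magnitude |∇z| = √(a² + b²) = √(0.23755 + 0.35602) = 0.77043.
True dip = arctan(0.77043) = 37.61°, dipping toward SE (azimuth ≈ 141°).

37.61°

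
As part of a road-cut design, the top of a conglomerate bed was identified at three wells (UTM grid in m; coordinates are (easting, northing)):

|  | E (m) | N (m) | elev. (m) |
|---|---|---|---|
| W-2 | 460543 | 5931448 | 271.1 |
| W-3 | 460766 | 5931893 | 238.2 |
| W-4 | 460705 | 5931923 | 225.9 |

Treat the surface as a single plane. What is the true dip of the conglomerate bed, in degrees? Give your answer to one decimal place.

Let the plane be z = a·E + b·N + c.
W-3−W-2: 223a + 445b = −32.9;  W-4−W-2: 162a + 475b = −45.2.
Solving gives a = 0.13260, b = −0.14038.
Gradient magnitude |∇z| = √(a² + b²) = √(0.01758 + 0.01971) = 0.19310.
True dip = arctan(0.19310) = 10.9°, dipping toward NW (azimuth ≈ 317°).

10.9°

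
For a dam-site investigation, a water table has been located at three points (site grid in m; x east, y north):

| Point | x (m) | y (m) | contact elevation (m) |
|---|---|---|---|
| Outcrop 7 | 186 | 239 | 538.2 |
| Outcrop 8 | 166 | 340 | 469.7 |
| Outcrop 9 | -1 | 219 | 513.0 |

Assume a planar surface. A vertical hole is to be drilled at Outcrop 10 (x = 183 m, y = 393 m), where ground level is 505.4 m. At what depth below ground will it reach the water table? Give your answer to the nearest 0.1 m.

66.1 m

Let the plane be z = a·x + b·y + c.
Outcrop 8−Outcrop 7: −20a + 101b = −68.5;  Outcrop 9−Outcrop 7: −187a − 20b = −25.2.
Solving gives a = 0.20300, b = −0.63802.
Then c = 538.2 − a·186 − b·239 = 652.93.
At (183, 393): z_contact = 37.15 − 250.74 + 652.93 = 439.34 m.
Depth below ground = 505.4 − 439.34 = 66.1 m.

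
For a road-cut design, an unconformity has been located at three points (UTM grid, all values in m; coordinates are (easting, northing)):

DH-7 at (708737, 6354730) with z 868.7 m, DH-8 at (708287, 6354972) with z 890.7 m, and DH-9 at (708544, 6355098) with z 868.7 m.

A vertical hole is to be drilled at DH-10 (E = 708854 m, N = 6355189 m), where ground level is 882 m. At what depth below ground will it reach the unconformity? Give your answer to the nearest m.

Two edge vectors: DH-7→DH-8 = (-450, 242, 22), DH-7→DH-9 = (-193, 368, 0).
Normal n = (DH-7→DH-8) × (DH-7→DH-9) = (-8096, -4246, -118894).
So ∂z/∂E = −n_x/n_z = −0.06809427 and ∂z/∂N = −n_y/n_z = −0.03571248.
Intercept c from DH-7: 868.7 + 48260.93 + 226943.19 = 276072.82.
At (708854, 6355189): z_contact = −48268.9 − 226959.6 + 276072.82 = 844.3 m.
Depth below ground = 882 − 844.3 = 38 m.

38 m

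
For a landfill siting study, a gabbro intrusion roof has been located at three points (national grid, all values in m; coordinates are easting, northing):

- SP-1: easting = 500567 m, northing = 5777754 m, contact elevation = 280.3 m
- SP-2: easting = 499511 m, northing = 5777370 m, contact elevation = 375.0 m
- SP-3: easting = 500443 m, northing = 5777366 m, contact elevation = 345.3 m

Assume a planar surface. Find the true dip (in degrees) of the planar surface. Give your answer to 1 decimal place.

9.1°

Let the plane be z = a·easting + b·northing + c.
SP-2−SP-1: −1056a − 384b = 94.7;  SP-3−SP-1: −124a − 388b = 65.
Solving gives a = −0.03254, b = −0.15713.
Gradient magnitude |∇z| = √(a² + b²) = √(0.00106 + 0.02469) = 0.16046.
True dip = arctan(0.16046) = 9.1°, dipping toward NNE (azimuth ≈ 012°).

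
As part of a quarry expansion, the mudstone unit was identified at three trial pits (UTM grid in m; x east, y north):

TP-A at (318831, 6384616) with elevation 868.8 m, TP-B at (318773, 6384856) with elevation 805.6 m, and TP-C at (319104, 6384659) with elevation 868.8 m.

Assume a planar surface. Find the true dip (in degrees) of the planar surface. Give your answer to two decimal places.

Two edge vectors: TP-A→TP-B = (-58, 240, -63.2), TP-A→TP-C = (273, 43, 0).
Normal n = (TP-A→TP-B) × (TP-A→TP-C) = (2717.6, -17253.6, -68014).
So ∂z/∂x = −n_x/n_z = 0.03996 and ∂z/∂y = −n_y/n_z = −0.25368.
Gradient magnitude |∇z| = √(a² + b²) = √(0.00160 + 0.06435) = 0.25680.
True dip = arctan(0.25680) = 14.40°, dipping toward N (azimuth ≈ 351°).

14.40°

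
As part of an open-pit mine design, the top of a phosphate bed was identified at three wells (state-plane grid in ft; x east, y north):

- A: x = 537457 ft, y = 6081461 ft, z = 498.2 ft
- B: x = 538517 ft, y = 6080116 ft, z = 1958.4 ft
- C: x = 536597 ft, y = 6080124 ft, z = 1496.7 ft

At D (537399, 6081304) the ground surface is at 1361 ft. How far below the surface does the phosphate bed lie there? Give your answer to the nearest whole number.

735 ft

Let the plane be z = a·x + b·y + c.
B−A: 1060a − 1345b = 1460.2;  C−A: −860a − 1337b = 998.5.
Solving gives a = 0.23672255, b = −0.89908855.
Then c = 498.2 − a·537457 − b·6081461 = 5341041.96.
At (537399, 6081304): z_contact = 127214.5 − 5467630.8 + 5341041.96 = 625.6 ft.
Depth below ground = 1361 − 625.6 = 735 ft.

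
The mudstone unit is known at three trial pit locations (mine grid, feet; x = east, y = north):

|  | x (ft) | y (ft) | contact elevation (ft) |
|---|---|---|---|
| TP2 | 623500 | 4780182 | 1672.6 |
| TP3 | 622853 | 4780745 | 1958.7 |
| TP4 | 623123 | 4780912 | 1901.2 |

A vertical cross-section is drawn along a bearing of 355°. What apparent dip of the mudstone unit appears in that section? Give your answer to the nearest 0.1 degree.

10.2°

Two edge vectors: TP2→TP3 = (-647, 563, 286.1), TP2→TP4 = (-377, 730, 228.6).
Normal n = (TP2→TP3) × (TP2→TP4) = (-80151.2, 40044.5, -260059).
So ∂z/∂x = −n_x/n_z = −0.30820 and ∂z/∂y = −n_y/n_z = 0.15398.
Unit vector along 355° is (sin 355°, cos 355°) = (-0.0872, 0.9962).
Slope in that direction = a·(-0.0872) + b·(0.9962) = 0.18026.
Apparent dip = arctan|0.18026| = 10.2° (true dip is 19.0°, so apparent ≤ true as expected).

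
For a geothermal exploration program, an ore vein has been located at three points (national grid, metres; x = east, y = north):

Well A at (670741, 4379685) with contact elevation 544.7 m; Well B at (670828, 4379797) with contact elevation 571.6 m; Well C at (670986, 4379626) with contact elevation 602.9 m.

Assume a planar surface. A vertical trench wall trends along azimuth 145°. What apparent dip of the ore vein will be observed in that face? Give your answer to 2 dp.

Let the plane be z = a·x + b·y + c.
Well B−Well A: 87a + 112b = 26.9;  Well C−Well A: 245a − 59b = 58.2.
Solving gives a = 0.24884, b = 0.04688.
Unit vector along 145° is (sin 145°, cos 145°) = (0.5736, -0.8192).
Slope in that direction = a·(0.5736) + b·(-0.8192) = 0.10433.
Apparent dip = arctan|0.10433| = 5.96° (true dip is 14.2°, so apparent ≤ true as expected).

5.96°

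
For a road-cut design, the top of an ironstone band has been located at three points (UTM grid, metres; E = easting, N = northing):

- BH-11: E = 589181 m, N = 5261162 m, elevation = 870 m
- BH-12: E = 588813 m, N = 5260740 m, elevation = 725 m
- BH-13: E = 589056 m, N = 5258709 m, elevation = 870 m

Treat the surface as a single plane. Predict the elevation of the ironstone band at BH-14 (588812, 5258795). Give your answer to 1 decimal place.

Let the plane be z = a·E + b·N + c.
BH-12−BH-11: −368a − 422b = −145;  BH-13−BH-11: −125a − 2453b = 0.
Solving gives a = 0.418475588, b = −0.021324683.
Then c = 870 − a·589181 − b·5261162 = −133495.25.
At (588812, 5258795): z = 246403.4 − 112142.1 − 133495.25 = 766.1 m.

766.1 m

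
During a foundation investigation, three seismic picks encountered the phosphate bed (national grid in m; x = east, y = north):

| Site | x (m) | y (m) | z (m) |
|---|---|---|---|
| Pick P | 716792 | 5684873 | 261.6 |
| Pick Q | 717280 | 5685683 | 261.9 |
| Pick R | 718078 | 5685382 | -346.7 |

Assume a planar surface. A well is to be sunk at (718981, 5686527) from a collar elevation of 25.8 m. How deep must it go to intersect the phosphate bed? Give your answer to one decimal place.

Let the plane be z = a·x + b·y + c.
Pick Q−Pick P: 488a + 810b = 0.3;  Pick R−Pick P: 1286a + 509b = −608.3.
Solving gives a = −0.621323059, b = 0.374698337.
Then c = 261.6 − a·716792 − b·5684873 = −1684491.46.
At (718981, 5686527): z_contact = −446719.47 + 2130732.21 − 1684491.46 = -478.73 m.
Depth below ground = 25.8 − (-478.73) = 504.5 m.

504.5 m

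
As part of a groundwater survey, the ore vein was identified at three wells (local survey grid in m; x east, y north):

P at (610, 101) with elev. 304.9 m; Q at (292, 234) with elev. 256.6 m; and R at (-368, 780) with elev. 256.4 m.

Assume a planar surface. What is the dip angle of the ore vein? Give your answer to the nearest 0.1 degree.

25.7°

Two edge vectors: P→Q = (-318, 133, -48.3), P→R = (-978, 679, -48.5).
Normal n = (P→Q) × (P→R) = (26345.2, 31814.4, -85848).
So ∂z/∂x = −n_x/n_z = 0.30688 and ∂z/∂y = −n_y/n_z = 0.37059.
Gradient magnitude |∇z| = √(a² + b²) = √(0.09418 + 0.13734) = 0.48116.
True dip = arctan(0.48116) = 25.7°, dipping toward SW (azimuth ≈ 220°).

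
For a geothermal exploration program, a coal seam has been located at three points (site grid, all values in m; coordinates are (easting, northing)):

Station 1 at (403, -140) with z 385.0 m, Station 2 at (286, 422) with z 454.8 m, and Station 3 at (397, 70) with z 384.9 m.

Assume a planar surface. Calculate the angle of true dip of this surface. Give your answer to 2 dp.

34.78°

Two edge vectors: Station 1→Station 2 = (-117, 562, 69.8), Station 1→Station 3 = (-6, 210, -0.1).
Normal n = (Station 1→Station 2) × (Station 1→Station 3) = (-14714.2, -430.5, -21198).
So ∂z/∂E = −n_x/n_z = −0.69413 and ∂z/∂N = −n_y/n_z = −0.02031.
Gradient magnitude |∇z| = √(a² + b²) = √(0.48182 + 0.00041) = 0.69443.
True dip = arctan(0.69443) = 34.78°, dipping toward E (azimuth ≈ 088°).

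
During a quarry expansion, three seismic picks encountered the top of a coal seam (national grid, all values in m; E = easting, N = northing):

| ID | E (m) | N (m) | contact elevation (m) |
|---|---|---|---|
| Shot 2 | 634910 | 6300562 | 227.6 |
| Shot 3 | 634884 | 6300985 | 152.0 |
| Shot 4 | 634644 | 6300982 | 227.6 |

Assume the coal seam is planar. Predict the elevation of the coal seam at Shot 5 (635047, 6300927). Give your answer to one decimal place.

112.5 m

Let the plane be z = a·E + b·N + c.
Shot 3−Shot 2: −26a + 423b = −75.6;  Shot 4−Shot 2: −266a + 420b = 0.
Solving gives a = −0.312525837, b = −0.197933030.
Then c = 227.6 − a·634910 − b·6300562 = 1445742.71.
At (635047, 6300927): z = −198468.6 − 1247161.6 + 1445742.71 = 112.5 m.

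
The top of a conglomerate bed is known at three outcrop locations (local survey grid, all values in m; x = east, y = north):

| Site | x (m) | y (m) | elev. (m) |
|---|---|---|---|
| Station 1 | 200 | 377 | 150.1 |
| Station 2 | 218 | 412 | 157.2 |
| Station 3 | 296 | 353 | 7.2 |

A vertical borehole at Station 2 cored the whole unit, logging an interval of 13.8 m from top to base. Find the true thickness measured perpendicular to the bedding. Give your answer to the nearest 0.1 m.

Let the plane be z = a·x + b·y + c.
Station 2−Station 1: 18a + 35b = 7.1;  Station 3−Station 1: 96a − 24b = −142.9.
Solving gives a = −1.27402, b = 0.85807.
|∇z| = √(a²+b²) = 1.53604, so dip δ = arctan(1.53604) = 56.93°.
True thickness = vertical thickness × cos δ = 13.8 × cos 56.93° = 7.5 m.

7.5 m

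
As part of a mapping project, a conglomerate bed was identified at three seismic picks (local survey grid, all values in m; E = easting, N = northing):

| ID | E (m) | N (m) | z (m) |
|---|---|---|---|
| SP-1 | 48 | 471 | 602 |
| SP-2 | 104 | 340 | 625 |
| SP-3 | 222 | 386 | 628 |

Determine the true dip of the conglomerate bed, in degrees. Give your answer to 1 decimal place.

9.2°

Two edge vectors: SP-1→SP-2 = (56, -131, 23), SP-1→SP-3 = (174, -85, 26).
Normal n = (SP-1→SP-2) × (SP-1→SP-3) = (-1451, 2546, 18034).
So ∂z/∂E = −n_x/n_z = 0.08046 and ∂z/∂N = −n_y/n_z = −0.14118.
Gradient magnitude |∇z| = √(a² + b²) = √(0.00647 + 0.01993) = 0.16250.
True dip = arctan(0.16250) = 9.2°, dipping toward NNW (azimuth ≈ 330°).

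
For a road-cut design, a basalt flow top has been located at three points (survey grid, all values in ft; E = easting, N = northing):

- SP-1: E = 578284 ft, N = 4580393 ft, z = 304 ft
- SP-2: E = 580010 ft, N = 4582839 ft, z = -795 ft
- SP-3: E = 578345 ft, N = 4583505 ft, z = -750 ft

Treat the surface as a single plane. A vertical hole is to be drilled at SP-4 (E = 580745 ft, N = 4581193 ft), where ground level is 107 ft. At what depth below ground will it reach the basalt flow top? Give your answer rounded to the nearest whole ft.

468 ft

Two edge vectors: SP-1→SP-2 = (1726, 2446, -1099), SP-1→SP-3 = (61, 3112, -1054).
Normal n = (SP-1→SP-2) × (SP-1→SP-3) = (842004, 1752165, 5222106).
So ∂z/∂E = −n_x/n_z = −0.16123840 and ∂z/∂N = −n_y/n_z = −0.33552842.
Intercept c from SP-1: 304 + 93241.59 + 1536852.05 = 1630397.63.
At (580745, 4581193): z_contact = −93638.4 − 1537120.5 + 1630397.63 = -361.2 ft.
Depth below ground = 107 − (-361.2) = 468 ft.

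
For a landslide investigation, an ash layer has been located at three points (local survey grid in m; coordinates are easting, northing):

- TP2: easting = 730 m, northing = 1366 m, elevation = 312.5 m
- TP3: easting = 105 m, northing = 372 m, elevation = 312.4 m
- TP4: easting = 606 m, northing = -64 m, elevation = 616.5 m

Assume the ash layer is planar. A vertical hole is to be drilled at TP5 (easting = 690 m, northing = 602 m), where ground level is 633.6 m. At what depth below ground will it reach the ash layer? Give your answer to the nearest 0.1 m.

Let the plane be z = a·easting + b·northing + c.
TP3−TP2: −625a − 994b = −0.1;  TP4−TP2: −124a − 1430b = 304.
Solving gives a = 0.392370, b = −0.246611.
Then c = 312.5 − a·730 − b·1366 = 362.94.
At (690, 602): z_contact = 270.74 − 148.46 + 362.94 = 485.22 m.
Depth below ground = 633.6 − 485.22 = 148.4 m.

148.4 m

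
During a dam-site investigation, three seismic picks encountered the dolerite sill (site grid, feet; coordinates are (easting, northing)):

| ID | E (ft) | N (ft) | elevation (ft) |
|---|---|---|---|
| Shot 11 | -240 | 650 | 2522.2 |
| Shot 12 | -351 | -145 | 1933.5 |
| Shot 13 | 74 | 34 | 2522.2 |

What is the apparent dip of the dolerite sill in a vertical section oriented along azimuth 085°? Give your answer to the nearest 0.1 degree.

Two edge vectors: Shot 11→Shot 12 = (-111, -795, -588.7), Shot 11→Shot 13 = (314, -616, 0).
Normal n = (Shot 11→Shot 12) × (Shot 11→Shot 13) = (-362639.2, -184851.8, 318006).
So ∂z/∂E = −n_x/n_z = 1.14035 and ∂z/∂N = −n_y/n_z = 0.58128.
Unit vector along 085° is (sin 85°, cos 85°) = (0.9962, 0.0872).
Slope in that direction = a·(0.9962) + b·(0.0872) = 1.18668.
Apparent dip = arctan|1.18668| = 49.9° (true dip is 52.0°, so apparent ≤ true as expected).

49.9°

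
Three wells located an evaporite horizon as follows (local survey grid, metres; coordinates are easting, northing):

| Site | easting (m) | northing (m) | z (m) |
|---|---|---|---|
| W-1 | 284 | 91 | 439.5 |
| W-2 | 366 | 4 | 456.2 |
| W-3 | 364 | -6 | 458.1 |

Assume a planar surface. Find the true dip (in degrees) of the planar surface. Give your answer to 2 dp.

Two edge vectors: W-1→W-2 = (82, -87, 16.7), W-1→W-3 = (80, -97, 18.6).
Normal n = (W-1→W-2) × (W-1→W-3) = (1.7, -189.2, -994).
So ∂z/∂easting = −n_x/n_z = 0.00171 and ∂z/∂northing = −n_y/n_z = −0.19034.
Gradient magnitude |∇z| = √(a² + b²) = √(0.00000 + 0.03623) = 0.19035.
True dip = arctan(0.19035) = 10.78°, dipping toward N (azimuth ≈ 359°).

10.78°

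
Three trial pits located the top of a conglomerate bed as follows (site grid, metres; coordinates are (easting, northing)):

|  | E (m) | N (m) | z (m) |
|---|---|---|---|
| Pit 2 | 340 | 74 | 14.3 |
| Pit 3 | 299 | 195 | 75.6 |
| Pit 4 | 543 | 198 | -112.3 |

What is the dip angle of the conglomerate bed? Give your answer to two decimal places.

39.04°

Let the plane be z = a·E + b·N + c.
Pit 3−Pit 2: −41a + 121b = 61.3;  Pit 4−Pit 2: 203a + 124b = −126.6.
Solving gives a = −0.77309, b = 0.24466.
Gradient magnitude |∇z| = √(a² + b²) = √(0.59767 + 0.05986) = 0.81088.
True dip = arctan(0.81088) = 39.04°, dipping toward ESE (azimuth ≈ 108°).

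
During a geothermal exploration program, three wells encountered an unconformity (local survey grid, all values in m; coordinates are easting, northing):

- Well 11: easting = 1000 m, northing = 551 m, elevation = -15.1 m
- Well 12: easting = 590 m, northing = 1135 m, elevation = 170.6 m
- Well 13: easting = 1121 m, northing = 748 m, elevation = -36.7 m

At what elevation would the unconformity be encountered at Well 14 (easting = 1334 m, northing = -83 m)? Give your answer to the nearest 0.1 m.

-180.6 m

Two edge vectors: Well 11→Well 12 = (-410, 584, 185.7), Well 11→Well 13 = (121, 197, -21.6).
Normal n = (Well 11→Well 12) × (Well 11→Well 13) = (-49197.3, 13613.7, -151434).
So ∂z/∂easting = −n_x/n_z = −0.324876 and ∂z/∂northing = −n_y/n_z = 0.089899.
Intercept c from Well 11: -15.1 + 324.88 − 49.53 = 260.24.
At (1334, -83): z = −433.4 − 7.5 + 260.24 = -180.6 m.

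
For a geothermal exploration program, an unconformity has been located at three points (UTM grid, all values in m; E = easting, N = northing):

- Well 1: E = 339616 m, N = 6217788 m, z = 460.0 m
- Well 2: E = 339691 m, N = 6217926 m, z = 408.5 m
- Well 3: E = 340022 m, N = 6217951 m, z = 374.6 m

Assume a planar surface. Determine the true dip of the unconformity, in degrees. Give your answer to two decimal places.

18.78°

Let the plane be z = a·E + b·N + c.
Well 2−Well 1: 75a + 138b = −51.5;  Well 3−Well 1: 406a + 163b = −85.4.
Solving gives a = −0.07741, b = −0.33112.
Gradient magnitude |∇z| = √(a² + b²) = √(0.00599 + 0.10964) = 0.34005.
True dip = arctan(0.34005) = 18.78°, dipping toward NNE (azimuth ≈ 013°).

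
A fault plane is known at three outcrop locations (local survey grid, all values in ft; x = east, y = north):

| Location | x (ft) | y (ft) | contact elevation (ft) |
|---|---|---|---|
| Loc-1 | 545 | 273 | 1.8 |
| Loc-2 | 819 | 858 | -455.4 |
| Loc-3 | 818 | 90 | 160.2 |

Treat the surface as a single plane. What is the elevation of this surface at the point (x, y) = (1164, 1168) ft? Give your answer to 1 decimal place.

-689.1 ft

Let the plane be z = a·x + b·y + c.
Loc-2−Loc-1: 274a + 585b = −457.2;  Loc-3−Loc-1: 273a − 183b = 158.4.
Solving gives a = 0.042871, b = −0.801618.
Then c = 1.8 − a·545 − b·273 = 197.28.
At (1164, 1168): z = 49.9 − 936.3 + 197.28 = -689.1 ft.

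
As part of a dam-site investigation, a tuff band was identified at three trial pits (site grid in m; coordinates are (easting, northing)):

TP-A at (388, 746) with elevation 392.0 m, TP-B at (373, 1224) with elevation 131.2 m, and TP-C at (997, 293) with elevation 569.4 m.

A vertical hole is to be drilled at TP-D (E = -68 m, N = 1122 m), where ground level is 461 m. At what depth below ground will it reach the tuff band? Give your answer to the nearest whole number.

222 m

Two edge vectors: TP-A→TP-B = (-15, 478, -260.8), TP-A→TP-C = (609, -453, 177.4).
Normal n = (TP-A→TP-B) × (TP-A→TP-C) = (-33345.2, -156166.2, -284307).
So ∂z/∂E = −n_x/n_z = −0.11729 and ∂z/∂N = −n_y/n_z = −0.54929.
Intercept c from TP-A: 392 + 45.51 + 409.77 = 847.28.
At (-68, 1122): z_contact = 8.0 − 616.3 + 847.28 = 239.0 m.
Depth below ground = 461 − 239.0 = 222 m.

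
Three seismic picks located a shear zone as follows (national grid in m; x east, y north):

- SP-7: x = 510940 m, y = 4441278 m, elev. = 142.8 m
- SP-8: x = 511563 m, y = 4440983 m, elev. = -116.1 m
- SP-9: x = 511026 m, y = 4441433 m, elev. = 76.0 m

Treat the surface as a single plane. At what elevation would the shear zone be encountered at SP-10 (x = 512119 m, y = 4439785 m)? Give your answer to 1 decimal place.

-198.8 m

Two edge vectors: SP-7→SP-8 = (623, -295, -258.9), SP-7→SP-9 = (86, 155, -66.8).
Normal n = (SP-7→SP-8) × (SP-7→SP-9) = (59835.5, 19351, 121935).
So ∂z/∂x = −n_x/n_z = −0.490716365 and ∂z/∂y = −n_y/n_z = −0.158699307.
Intercept c from SP-7: 142.8 + 250726.62 + 704827.74 = 955697.16.
At (512119, 4439785): z = −251305.2 − 704590.8 + 955697.16 = -198.8 m.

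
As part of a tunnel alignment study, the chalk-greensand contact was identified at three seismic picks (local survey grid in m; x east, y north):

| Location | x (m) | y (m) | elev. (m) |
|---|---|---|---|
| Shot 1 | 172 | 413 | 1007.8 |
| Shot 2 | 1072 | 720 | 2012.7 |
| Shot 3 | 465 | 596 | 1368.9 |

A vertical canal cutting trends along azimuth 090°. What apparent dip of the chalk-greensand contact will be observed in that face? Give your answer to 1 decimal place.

Let the plane be z = a·x + b·y + c.
Shot 2−Shot 1: 900a + 307b = 1004.9;  Shot 3−Shot 1: 293a + 183b = 361.1.
Solving gives a = 0.97712, b = 0.40876.
Unit vector along 090° is (sin 90°, cos 90°) = (1.0000, 0.0000).
Slope in that direction = a·(1.0000) + b·(0.0000) = 0.97712.
Apparent dip = arctan|0.97712| = 44.3° (true dip is 46.6°, so apparent ≤ true as expected).

44.3°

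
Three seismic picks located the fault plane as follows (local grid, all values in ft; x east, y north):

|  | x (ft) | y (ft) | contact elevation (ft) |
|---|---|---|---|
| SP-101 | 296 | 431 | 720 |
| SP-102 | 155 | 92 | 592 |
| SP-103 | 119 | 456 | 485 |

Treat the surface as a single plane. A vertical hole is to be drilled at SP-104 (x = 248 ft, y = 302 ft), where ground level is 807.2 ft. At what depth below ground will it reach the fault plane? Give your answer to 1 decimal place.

Two edge vectors: SP-101→SP-102 = (-141, -339, -128), SP-101→SP-103 = (-177, 25, -235).
Normal n = (SP-101→SP-102) × (SP-101→SP-103) = (82865, -10479, -63528).
So ∂z/∂x = −n_x/n_z = 1.30439 and ∂z/∂y = −n_y/n_z = −0.16495.
Intercept c from SP-101: 720 − 386.10 + 71.09 = 405.00.
At (248, 302): z_contact = 323.49 − 49.82 + 405.00 = 678.67 ft.
Depth below ground = 807.2 − 678.67 = 128.5 ft.

128.5 ft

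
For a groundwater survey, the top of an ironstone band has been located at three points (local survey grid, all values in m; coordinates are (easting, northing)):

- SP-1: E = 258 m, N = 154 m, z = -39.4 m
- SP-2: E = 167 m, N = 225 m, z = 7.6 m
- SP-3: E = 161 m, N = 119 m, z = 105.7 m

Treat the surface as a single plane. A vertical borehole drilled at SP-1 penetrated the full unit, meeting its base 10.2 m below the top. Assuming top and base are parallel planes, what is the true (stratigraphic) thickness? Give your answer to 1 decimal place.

Two edge vectors: SP-1→SP-2 = (-91, 71, 47), SP-1→SP-3 = (-97, -35, 145.1).
Normal n = (SP-1→SP-2) × (SP-1→SP-3) = (11947.1, 8645.1, 10072).
So ∂z/∂E = −n_x/n_z = −1.18617 and ∂z/∂N = −n_y/n_z = −0.85833.
|∇z| = √(a²+b²) = 1.46415, so dip δ = arctan(1.46415) = 55.67°.
True thickness = vertical thickness × cos δ = 10.2 × cos 55.67° = 5.8 m.

5.8 m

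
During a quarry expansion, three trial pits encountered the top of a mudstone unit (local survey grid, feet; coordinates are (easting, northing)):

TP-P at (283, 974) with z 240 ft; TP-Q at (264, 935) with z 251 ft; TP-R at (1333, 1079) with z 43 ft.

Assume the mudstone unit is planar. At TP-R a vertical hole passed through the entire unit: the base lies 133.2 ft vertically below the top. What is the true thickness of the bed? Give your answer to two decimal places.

128.87 ft

Let the plane be z = a·E + b·N + c.
TP-Q−TP-P: −19a − 39b = 11;  TP-R−TP-P: 1050a + 105b = −197.
Solving gives a = −0.16758, b = −0.20041.
|∇z| = √(a²+b²) = 0.26124, so dip δ = arctan(0.26124) = 14.64°.
True thickness = vertical thickness × cos δ = 133.2 × cos 14.64° = 128.87 ft.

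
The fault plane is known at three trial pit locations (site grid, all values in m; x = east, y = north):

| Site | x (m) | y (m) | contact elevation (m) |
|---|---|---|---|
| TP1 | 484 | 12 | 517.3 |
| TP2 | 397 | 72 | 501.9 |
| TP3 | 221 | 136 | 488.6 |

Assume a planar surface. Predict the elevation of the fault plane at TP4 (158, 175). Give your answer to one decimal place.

Let the plane be z = a·x + b·y + c.
TP2−TP1: −87a + 60b = −15.4;  TP3−TP1: −263a + 124b = −28.7.
Solving gives a = −0.03758, b = −0.31116.
Then c = 517.3 − a·484 − b·12 = 539.22.
At (158, 175): z = −5.9 − 54.5 + 539.22 = 478.8 m.

478.8 m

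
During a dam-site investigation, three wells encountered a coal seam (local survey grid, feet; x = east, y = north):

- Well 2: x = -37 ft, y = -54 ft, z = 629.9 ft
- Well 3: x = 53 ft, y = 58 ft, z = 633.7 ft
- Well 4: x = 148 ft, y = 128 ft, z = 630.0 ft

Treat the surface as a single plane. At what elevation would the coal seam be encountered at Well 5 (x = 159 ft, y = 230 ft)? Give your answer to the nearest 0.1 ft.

644.6 ft

Let the plane be z = a·x + b·y + c.
Well 3−Well 2: 90a + 112b = 3.8;  Well 4−Well 2: 185a + 182b = 0.1.
Solving gives a = −0.15677, b = 0.15991.
Then c = 629.9 − a·-37 − b·-54 = 632.73.
At (159, 230): z = −24.9 + 36.8 + 632.73 = 644.6 ft.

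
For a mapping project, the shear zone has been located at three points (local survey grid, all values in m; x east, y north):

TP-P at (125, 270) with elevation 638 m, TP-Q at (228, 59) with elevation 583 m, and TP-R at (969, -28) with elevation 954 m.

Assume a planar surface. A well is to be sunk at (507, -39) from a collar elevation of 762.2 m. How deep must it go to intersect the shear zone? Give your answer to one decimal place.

Two edge vectors: TP-P→TP-Q = (103, -211, -55), TP-P→TP-R = (844, -298, 316).
Normal n = (TP-P→TP-Q) × (TP-P→TP-R) = (-83066, -78968, 147390).
So ∂z/∂x = −n_x/n_z = 0.56358 and ∂z/∂y = −n_y/n_z = 0.53578.
Intercept c from TP-P: 638 − 70.45 − 144.66 = 422.89.
At (507, -39): z_contact = 285.73 − 20.90 + 422.89 = 687.73 m.
Depth below ground = 762.2 − 687.73 = 74.5 m.

74.5 m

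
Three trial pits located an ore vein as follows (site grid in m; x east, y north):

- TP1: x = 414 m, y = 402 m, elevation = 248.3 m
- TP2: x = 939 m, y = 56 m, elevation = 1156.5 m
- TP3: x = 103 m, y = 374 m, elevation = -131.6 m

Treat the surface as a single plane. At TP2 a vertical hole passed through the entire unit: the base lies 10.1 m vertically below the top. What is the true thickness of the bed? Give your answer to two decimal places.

5.73 m

Two edge vectors: TP1→TP2 = (525, -346, 908.2), TP1→TP3 = (-311, -28, -379.9).
Normal n = (TP1→TP2) × (TP1→TP3) = (156875, -83002.7, -122306).
So ∂z/∂x = −n_x/n_z = 1.28264 and ∂z/∂y = −n_y/n_z = −0.67865.
|∇z| = √(a²+b²) = 1.45112, so dip δ = arctan(1.45112) = 55.43°.
True thickness = vertical thickness × cos δ = 10.1 × cos 55.43° = 5.73 m.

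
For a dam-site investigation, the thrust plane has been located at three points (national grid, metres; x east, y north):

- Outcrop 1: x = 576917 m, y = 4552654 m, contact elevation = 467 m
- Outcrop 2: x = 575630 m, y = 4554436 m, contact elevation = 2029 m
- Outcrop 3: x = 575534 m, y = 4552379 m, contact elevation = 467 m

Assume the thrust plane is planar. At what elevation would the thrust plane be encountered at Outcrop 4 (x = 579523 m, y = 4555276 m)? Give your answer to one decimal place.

Let the plane be z = a·x + b·y + c.
Outcrop 2−Outcrop 1: −1287a + 1782b = 1562;  Outcrop 3−Outcrop 1: −1383a − 275b = 0.
Solving gives a = −0.152407492, b = 0.766471132.
Then c = 467 − a·576917 − b·4552654 = −3401084.39.
At (579523, 4555276): z = −88323.6 + 3491487.6 − 3401084.39 = 2079.5 m.

2079.5 m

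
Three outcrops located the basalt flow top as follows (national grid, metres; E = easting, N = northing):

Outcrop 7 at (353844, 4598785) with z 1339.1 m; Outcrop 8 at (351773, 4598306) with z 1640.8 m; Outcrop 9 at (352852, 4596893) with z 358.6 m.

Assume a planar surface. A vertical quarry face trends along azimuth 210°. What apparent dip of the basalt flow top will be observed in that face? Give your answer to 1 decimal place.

Let the plane be z = a·E + b·N + c.
Outcrop 8−Outcrop 7: −2071a − 479b = 301.7;  Outcrop 9−Outcrop 7: −992a − 1892b = −980.5.
Solving gives a = −0.30219, b = 0.67667.
Unit vector along 210° is (sin 210°, cos 210°) = (-0.5000, -0.8660).
Slope in that direction = a·(-0.5000) + b·(-0.8660) = −0.43492.
Apparent dip = arctan|0.43492| = 23.5° (true dip is 36.5°, so apparent ≤ true as expected).

23.5°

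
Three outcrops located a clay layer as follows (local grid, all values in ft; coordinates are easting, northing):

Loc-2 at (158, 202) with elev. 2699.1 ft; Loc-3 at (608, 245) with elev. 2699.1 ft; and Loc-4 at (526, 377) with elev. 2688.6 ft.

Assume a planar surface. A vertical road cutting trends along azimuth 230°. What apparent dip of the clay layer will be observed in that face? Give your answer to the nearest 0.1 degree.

Two edge vectors: Loc-2→Loc-3 = (450, 43, 0), Loc-2→Loc-4 = (368, 175, -10.5).
Normal n = (Loc-2→Loc-3) × (Loc-2→Loc-4) = (-451.5, 4725, 62926).
So ∂z/∂easting = −n_x/n_z = 0.00718 and ∂z/∂northing = −n_y/n_z = −0.07509.
Unit vector along 230° is (sin 230°, cos 230°) = (-0.7660, -0.6428).
Slope in that direction = a·(-0.7660) + b·(-0.6428) = 0.04277.
Apparent dip = arctan|0.04277| = 2.4° (true dip is 4.3°, so apparent ≤ true as expected).

2.4°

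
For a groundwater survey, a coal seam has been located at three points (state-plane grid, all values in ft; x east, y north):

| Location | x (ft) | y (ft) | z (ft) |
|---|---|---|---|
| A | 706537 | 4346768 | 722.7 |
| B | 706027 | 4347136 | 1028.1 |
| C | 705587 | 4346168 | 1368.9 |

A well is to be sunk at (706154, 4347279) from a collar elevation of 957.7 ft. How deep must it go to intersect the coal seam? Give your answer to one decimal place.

Two edge vectors: A→B = (-510, 368, 305.4), A→C = (-950, -600, 646.2).
Normal n = (A→B) × (A→C) = (421041.6, 39432, 655600).
So ∂z/∂x = −n_x/n_z = −0.642223307 and ∂z/∂y = −n_y/n_z = −0.060146431.
Intercept c from A: 722.7 + 453754.53 + 261442.58 = 715919.81.
At (706154, 4347279): z_contact = −453508.56 − 261473.32 + 715919.81 = 937.94 ft.
Depth below ground = 957.7 − 937.94 = 19.8 ft.

19.8 ft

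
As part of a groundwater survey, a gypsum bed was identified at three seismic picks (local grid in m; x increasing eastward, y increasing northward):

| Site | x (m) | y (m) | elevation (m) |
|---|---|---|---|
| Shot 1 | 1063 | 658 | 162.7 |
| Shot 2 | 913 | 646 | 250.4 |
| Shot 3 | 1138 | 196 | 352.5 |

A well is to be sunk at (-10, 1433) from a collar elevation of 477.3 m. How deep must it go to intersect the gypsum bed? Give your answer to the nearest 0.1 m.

117.0 m

Two edge vectors: Shot 1→Shot 2 = (-150, -12, 87.7), Shot 1→Shot 3 = (75, -462, 189.8).
Normal n = (Shot 1→Shot 2) × (Shot 1→Shot 3) = (38239.8, 35047.5, 70200).
So ∂z/∂x = −n_x/n_z = −0.544726 and ∂z/∂y = −n_y/n_z = −0.499252.
Intercept c from Shot 1: 162.7 + 579.04 + 328.51 = 1070.25.
At (-10, 1433): z_contact = 5.45 − 715.43 + 1070.25 = 360.27 m.
Depth below ground = 477.3 − 360.27 = 117.0 m.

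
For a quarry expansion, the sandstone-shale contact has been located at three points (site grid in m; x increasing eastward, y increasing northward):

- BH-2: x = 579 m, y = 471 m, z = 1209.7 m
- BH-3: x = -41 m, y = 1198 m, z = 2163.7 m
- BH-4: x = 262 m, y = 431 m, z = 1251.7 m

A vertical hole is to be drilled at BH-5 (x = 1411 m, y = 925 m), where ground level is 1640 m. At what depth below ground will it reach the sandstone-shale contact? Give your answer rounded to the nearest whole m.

163 m

Let the plane be z = a·x + b·y + c.
BH-3−BH-2: −620a + 727b = 954;  BH-4−BH-2: −317a − 40b = 42.
Solving gives a = −0.26911, b = 1.08274.
Then c = 1209.7 − a·579 − b·471 = 855.55.
At (1411, 925): z_contact = −379.7 + 1001.5 + 855.55 = 1477.4 m.
Depth below ground = 1640 − 1477.4 = 163 m.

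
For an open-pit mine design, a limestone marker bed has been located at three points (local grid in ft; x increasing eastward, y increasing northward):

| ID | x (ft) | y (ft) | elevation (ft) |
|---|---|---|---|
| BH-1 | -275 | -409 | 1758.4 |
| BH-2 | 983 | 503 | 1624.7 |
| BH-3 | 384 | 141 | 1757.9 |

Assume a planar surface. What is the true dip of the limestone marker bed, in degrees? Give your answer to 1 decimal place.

51.4°

Two edge vectors: BH-1→BH-2 = (1258, 912, -133.7), BH-1→BH-3 = (659, 550, -0.5).
Normal n = (BH-1→BH-2) × (BH-1→BH-3) = (73079, -87479.3, 90892).
So ∂z/∂x = −n_x/n_z = −0.80402 and ∂z/∂y = −n_y/n_z = 0.96245.
Gradient magnitude |∇z| = √(a² + b²) = √(0.64645 + 0.92632) = 1.25410.
True dip = arctan(1.25410) = 51.4°, dipping toward SE (azimuth ≈ 140°).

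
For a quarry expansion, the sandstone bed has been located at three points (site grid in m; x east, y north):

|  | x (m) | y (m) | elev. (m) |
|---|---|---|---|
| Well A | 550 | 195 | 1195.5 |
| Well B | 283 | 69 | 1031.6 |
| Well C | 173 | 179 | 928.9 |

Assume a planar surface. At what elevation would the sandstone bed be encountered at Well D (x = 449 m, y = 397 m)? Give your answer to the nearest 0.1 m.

Two edge vectors: Well A→Well B = (-267, -126, -163.9), Well A→Well C = (-377, -16, -266.6).
Normal n = (Well A→Well B) × (Well A→Well C) = (30969.2, -9391.9, -43230).
So ∂z/∂x = −n_x/n_z = 0.71638 and ∂z/∂y = −n_y/n_z = −0.21725.
Intercept c from Well A: 1195.5 − 394.01 + 42.36 = 843.85.
At (449, 397): z = 321.7 − 86.2 + 843.85 = 1079.3 m.

1079.3 m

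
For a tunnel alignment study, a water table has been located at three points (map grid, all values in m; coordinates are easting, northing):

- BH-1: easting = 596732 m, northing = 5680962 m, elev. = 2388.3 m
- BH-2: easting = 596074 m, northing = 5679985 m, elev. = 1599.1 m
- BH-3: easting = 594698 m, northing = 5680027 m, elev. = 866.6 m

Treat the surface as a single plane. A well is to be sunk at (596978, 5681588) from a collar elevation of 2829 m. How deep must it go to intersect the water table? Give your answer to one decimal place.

Let the plane be z = a·easting + b·northing + c.
BH-2−BH-1: −658a − 977b = −789.2;  BH-3−BH-1: −2034a − 935b = −1521.7.
Solving gives a = 0.545776567, b = 0.440203704.
Then c = 2388.3 − a·596732 − b·5680962 = −2824074.56.
At (596978, 5681588): z_contact = 325816.60 + 2501056.08 − 2824074.56 = 2798.13 m.
Depth below ground = 2829 − 2798.13 = 30.9 m.

30.9 m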